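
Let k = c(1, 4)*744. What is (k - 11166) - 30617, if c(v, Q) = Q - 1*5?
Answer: -42527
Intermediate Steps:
c(v, Q) = -5 + Q (c(v, Q) = Q - 5 = -5 + Q)
k = -744 (k = (-5 + 4)*744 = -1*744 = -744)
(k - 11166) - 30617 = (-744 - 11166) - 30617 = -11910 - 30617 = -42527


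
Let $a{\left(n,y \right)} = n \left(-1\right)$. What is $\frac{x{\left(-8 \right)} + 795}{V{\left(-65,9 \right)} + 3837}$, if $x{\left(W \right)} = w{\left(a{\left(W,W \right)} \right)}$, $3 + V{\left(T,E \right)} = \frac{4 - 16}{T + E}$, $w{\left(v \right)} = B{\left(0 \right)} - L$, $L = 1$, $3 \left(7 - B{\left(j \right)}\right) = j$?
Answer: $\frac{3738}{17893} \approx 0.20891$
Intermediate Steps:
$B{\left(j \right)} = 7 - \frac{j}{3}$
$a{\left(n,y \right)} = - n$
$w{\left(v \right)} = 6$ ($w{\left(v \right)} = \left(7 - 0\right) - 1 = \left(7 + 0\right) - 1 = 7 - 1 = 6$)
$V{\left(T,E \right)} = -3 - \frac{12}{E + T}$ ($V{\left(T,E \right)} = -3 + \frac{4 - 16}{T + E} = -3 - \frac{12}{E + T}$)
$x{\left(W \right)} = 6$
$\frac{x{\left(-8 \right)} + 795}{V{\left(-65,9 \right)} + 3837} = \frac{6 + 795}{\frac{3 \left(-4 - 9 - -65\right)}{9 - 65} + 3837} = \frac{801}{\frac{3 \left(-4 - 9 + 65\right)}{-56} + 3837} = \frac{801}{3 \left(- \frac{1}{56}\right) 52 + 3837} = \frac{801}{- \frac{39}{14} + 3837} = \frac{801}{\frac{53679}{14}} = 801 \cdot \frac{14}{53679} = \frac{3738}{17893}$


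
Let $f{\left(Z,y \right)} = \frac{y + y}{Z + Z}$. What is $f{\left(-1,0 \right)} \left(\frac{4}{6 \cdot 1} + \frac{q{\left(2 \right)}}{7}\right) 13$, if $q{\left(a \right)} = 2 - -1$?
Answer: $0$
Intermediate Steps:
$q{\left(a \right)} = 3$ ($q{\left(a \right)} = 2 + 1 = 3$)
$f{\left(Z,y \right)} = \frac{y}{Z}$ ($f{\left(Z,y \right)} = \frac{2 y}{2 Z} = 2 y \frac{1}{2 Z} = \frac{y}{Z}$)
$f{\left(-1,0 \right)} \left(\frac{4}{6 \cdot 1} + \frac{q{\left(2 \right)}}{7}\right) 13 = \frac{0}{-1} \left(\frac{4}{6 \cdot 1} + \frac{3}{7}\right) 13 = 0 \left(-1\right) \left(\frac{4}{6} + 3 \cdot \frac{1}{7}\right) 13 = 0 \left(4 \cdot \frac{1}{6} + \frac{3}{7}\right) 13 = 0 \left(\frac{2}{3} + \frac{3}{7}\right) 13 = 0 \cdot \frac{23}{21} \cdot 13 = 0 \cdot 13 = 0$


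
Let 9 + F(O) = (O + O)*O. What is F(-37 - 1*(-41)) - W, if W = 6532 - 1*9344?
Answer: 2835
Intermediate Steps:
W = -2812 (W = 6532 - 9344 = -2812)
F(O) = -9 + 2*O² (F(O) = -9 + (O + O)*O = -9 + (2*O)*O = -9 + 2*O²)
F(-37 - 1*(-41)) - W = (-9 + 2*(-37 - 1*(-41))²) - 1*(-2812) = (-9 + 2*(-37 + 41)²) + 2812 = (-9 + 2*4²) + 2812 = (-9 + 2*16) + 2812 = (-9 + 32) + 2812 = 23 + 2812 = 2835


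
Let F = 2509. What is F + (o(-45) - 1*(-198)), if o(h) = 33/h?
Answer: 40594/15 ≈ 2706.3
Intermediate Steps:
F + (o(-45) - 1*(-198)) = 2509 + (33/(-45) - 1*(-198)) = 2509 + (33*(-1/45) + 198) = 2509 + (-11/15 + 198) = 2509 + 2959/15 = 40594/15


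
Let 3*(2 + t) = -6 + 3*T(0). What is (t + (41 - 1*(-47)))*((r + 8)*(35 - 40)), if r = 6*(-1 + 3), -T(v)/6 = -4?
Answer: -10800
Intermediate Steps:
T(v) = 24 (T(v) = -6*(-4) = 24)
r = 12 (r = 6*2 = 12)
t = 20 (t = -2 + (-6 + 3*24)/3 = -2 + (-6 + 72)/3 = -2 + (1/3)*66 = -2 + 22 = 20)
(t + (41 - 1*(-47)))*((r + 8)*(35 - 40)) = (20 + (41 - 1*(-47)))*((12 + 8)*(35 - 40)) = (20 + (41 + 47))*(20*(-5)) = (20 + 88)*(-100) = 108*(-100) = -10800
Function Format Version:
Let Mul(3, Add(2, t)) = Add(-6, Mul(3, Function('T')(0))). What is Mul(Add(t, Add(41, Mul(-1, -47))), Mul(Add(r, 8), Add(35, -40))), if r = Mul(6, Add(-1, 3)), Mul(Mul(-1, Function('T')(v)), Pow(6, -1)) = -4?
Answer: -10800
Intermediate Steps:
Function('T')(v) = 24 (Function('T')(v) = Mul(-6, -4) = 24)
r = 12 (r = Mul(6, 2) = 12)
t = 20 (t = Add(-2, Mul(Rational(1, 3), Add(-6, Mul(3, 24)))) = Add(-2, Mul(Rational(1, 3), Add(-6, 72))) = Add(-2, Mul(Rational(1, 3), 66)) = Add(-2, 22) = 20)
Mul(Add(t, Add(41, Mul(-1, -47))), Mul(Add(r, 8), Add(35, -40))) = Mul(Add(20, Add(41, Mul(-1, -47))), Mul(Add(12, 8), Add(35, -40))) = Mul(Add(20, Add(41, 47)), Mul(20, -5)) = Mul(Add(20, 88), -100) = Mul(108, -100) = -10800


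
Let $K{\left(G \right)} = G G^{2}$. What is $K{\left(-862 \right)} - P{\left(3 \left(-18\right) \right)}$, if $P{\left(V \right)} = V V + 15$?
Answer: $-640506859$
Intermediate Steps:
$K{\left(G \right)} = G^{3}$
$P{\left(V \right)} = 15 + V^{2}$ ($P{\left(V \right)} = V^{2} + 15 = 15 + V^{2}$)
$K{\left(-862 \right)} - P{\left(3 \left(-18\right) \right)} = \left(-862\right)^{3} - \left(15 + \left(3 \left(-18\right)\right)^{2}\right) = -640503928 - \left(15 + \left(-54\right)^{2}\right) = -640503928 - \left(15 + 2916\right) = -640503928 - 2931 = -640506859$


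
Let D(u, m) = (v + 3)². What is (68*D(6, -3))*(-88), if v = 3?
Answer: -215424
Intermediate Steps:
D(u, m) = 36 (D(u, m) = (3 + 3)² = 6² = 36)
(68*D(6, -3))*(-88) = (68*36)*(-88) = 2448*(-88) = -215424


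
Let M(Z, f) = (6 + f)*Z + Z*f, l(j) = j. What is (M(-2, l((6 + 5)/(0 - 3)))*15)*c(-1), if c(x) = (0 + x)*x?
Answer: 40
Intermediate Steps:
c(x) = x**2 (c(x) = x*x = x**2)
M(Z, f) = Z*f + Z*(6 + f) (M(Z, f) = Z*(6 + f) + Z*f = Z*f + Z*(6 + f))
(M(-2, l((6 + 5)/(0 - 3)))*15)*c(-1) = ((2*(-2)*(3 + (6 + 5)/(0 - 3)))*15)*(-1)**2 = ((2*(-2)*(3 + 11/(-3)))*15)*1 = ((2*(-2)*(3 + 11*(-1/3)))*15)*1 = ((2*(-2)*(3 - 11/3))*15)*1 = ((2*(-2)*(-2/3))*15)*1 = ((8/3)*15)*1 = 40*1 = 40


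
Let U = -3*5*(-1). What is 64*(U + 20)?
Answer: 2240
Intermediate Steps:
U = 15 (U = -15*(-1) = 15)
64*(U + 20) = 64*(15 + 20) = 64*35 = 2240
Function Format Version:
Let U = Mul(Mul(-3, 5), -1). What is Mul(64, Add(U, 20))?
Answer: 2240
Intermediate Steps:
U = 15 (U = Mul(-15, -1) = 15)
Mul(64, Add(U, 20)) = Mul(64, Add(15, 20)) = Mul(64, 35) = 2240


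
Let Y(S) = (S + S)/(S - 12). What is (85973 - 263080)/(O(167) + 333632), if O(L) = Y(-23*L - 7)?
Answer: -170908255/321956804 ≈ -0.53084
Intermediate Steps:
Y(S) = 2*S/(-12 + S) (Y(S) = (2*S)/(-12 + S) = 2*S/(-12 + S))
O(L) = 2*(-7 - 23*L)/(-19 - 23*L) (O(L) = 2*(-23*L - 7)/(-12 + (-23*L - 7)) = 2*(-7 - 23*L)/(-12 + (-7 - 23*L)) = 2*(-7 - 23*L)/(-19 - 23*L))
(85973 - 263080)/(O(167) + 333632) = (85973 - 263080)/(2*(7 + 23*167)/(19 + 23*167) + 333632) = -177107/(2*(7 + 3841)/(19 + 3841) + 333632) = -177107/(2*3848/3860 + 333632) = -177107/(2*(1/3860)*3848 + 333632) = -177107/(1924/965 + 333632) = -177107/321956804/965 = -177107*965/321956804 = -170908255/321956804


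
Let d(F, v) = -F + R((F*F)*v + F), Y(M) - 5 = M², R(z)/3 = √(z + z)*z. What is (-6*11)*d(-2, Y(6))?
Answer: -577500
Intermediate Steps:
R(z) = 3*√2*z^(3/2) (R(z) = 3*(√(z + z)*z) = 3*(√(2*z)*z) = 3*((√2*√z)*z) = 3*(√2*z^(3/2)) = 3*√2*z^(3/2))
Y(M) = 5 + M²
d(F, v) = -F + 3*√2*(F + v*F²)^(3/2) (d(F, v) = -F + 3*√2*((F*F)*v + F)^(3/2) = -F + 3*√2*(F²*v + F)^(3/2) = -F + 3*√2*(v*F² + F)^(3/2) = -F + 3*√2*(F + v*F²)^(3/2))
(-6*11)*d(-2, Y(6)) = (-6*11)*(-1*(-2) + 3*√2*(-2*(1 - 2*(5 + 6²)))^(3/2)) = -66*(2 + 3*√2*(-2*(1 - 2*(5 + 36)))^(3/2)) = -66*(2 + 3*√2*(-2*(1 - 2*41))^(3/2)) = -66*(2 + 3*√2*(-2*(1 - 82))^(3/2)) = -66*(2 + 3*√2*(-2*(-81))^(3/2)) = -66*(2 + 3*√2*162^(3/2)) = -66*(2 + 3*√2*(1458*√2)) = -66*(2 + 8748) = -66*8750 = -577500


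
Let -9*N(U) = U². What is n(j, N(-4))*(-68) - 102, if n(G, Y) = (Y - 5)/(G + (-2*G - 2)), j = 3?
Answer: -8738/45 ≈ -194.18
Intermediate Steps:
N(U) = -U²/9
n(G, Y) = (-5 + Y)/(-2 - G) (n(G, Y) = (-5 + Y)/(G + (-2 - 2*G)) = (-5 + Y)/(-2 - G))
n(j, N(-4))*(-68) - 102 = ((5 - (-1)*(-4)²/9)/(2 + 3))*(-68) - 102 = ((5 - (-1)*16/9)/5)*(-68) - 102 = ((5 - 1*(-16/9))/5)*(-68) - 102 = ((5 + 16/9)/5)*(-68) - 102 = ((⅕)*(61/9))*(-68) - 102 = (61/45)*(-68) - 102 = -4148/45 - 102 = -8738/45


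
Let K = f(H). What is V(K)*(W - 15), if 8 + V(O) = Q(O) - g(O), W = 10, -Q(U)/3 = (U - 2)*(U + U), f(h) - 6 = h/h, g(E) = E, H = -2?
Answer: 1125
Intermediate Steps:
f(h) = 7 (f(h) = 6 + h/h = 6 + 1 = 7)
K = 7
Q(U) = -6*U*(-2 + U) (Q(U) = -3*(U - 2)*(U + U) = -3*(-2 + U)*2*U = -6*U*(-2 + U))
V(O) = -8 - O + 6*O*(2 - O) (V(O) = -8 + (6*O*(2 - O) - O) = -8 + (-O + 6*O*(2 - O)) = -8 - O + 6*O*(2 - O))
V(K)*(W - 15) = (-8 - 6*7² + 11*7)*(10 - 15) = (-8 - 6*49 + 77)*(-5) = (-8 - 294 + 77)*(-5) = -225*(-5) = 1125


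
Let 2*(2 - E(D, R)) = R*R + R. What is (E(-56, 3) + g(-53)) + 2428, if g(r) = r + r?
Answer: 2318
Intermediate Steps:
g(r) = 2*r
E(D, R) = 2 - R/2 - R²/2 (E(D, R) = 2 - (R*R + R)/2 = 2 - (R² + R)/2 = 2 - (R + R²)/2 = 2 + (-R/2 - R²/2) = 2 - R/2 - R²/2)
(E(-56, 3) + g(-53)) + 2428 = ((2 - ½*3 - ½*3²) + 2*(-53)) + 2428 = ((2 - 3/2 - ½*9) - 106) + 2428 = ((2 - 3/2 - 9/2) - 106) + 2428 = (-4 - 106) + 2428 = -110 + 2428 = 2318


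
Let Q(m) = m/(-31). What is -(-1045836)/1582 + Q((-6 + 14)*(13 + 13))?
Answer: 16045930/24521 ≈ 654.38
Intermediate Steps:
Q(m) = -m/31 (Q(m) = m*(-1/31) = -m/31)
-(-1045836)/1582 + Q((-6 + 14)*(13 + 13)) = -(-1045836)/1582 - (-6 + 14)*(13 + 13)/31 = -(-1045836)/1582 - 8*26/31 = -1529*(-342/791) - 1/31*208 = 522918/791 - 208/31 = 16045930/24521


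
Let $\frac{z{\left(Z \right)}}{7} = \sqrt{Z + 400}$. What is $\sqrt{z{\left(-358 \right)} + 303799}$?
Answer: $\sqrt{303799 + 7 \sqrt{42}} \approx 551.22$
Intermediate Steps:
$z{\left(Z \right)} = 7 \sqrt{400 + Z}$ ($z{\left(Z \right)} = 7 \sqrt{Z + 400} = 7 \sqrt{400 + Z}$)
$\sqrt{z{\left(-358 \right)} + 303799} = \sqrt{7 \sqrt{400 - 358} + 303799} = \sqrt{7 \sqrt{42} + 303799} = \sqrt{303799 + 7 \sqrt{42}}$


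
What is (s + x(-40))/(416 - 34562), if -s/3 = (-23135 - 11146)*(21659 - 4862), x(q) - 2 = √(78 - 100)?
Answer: -1727453873/34146 - I*√22/34146 ≈ -50590.0 - 0.00013736*I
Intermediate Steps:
x(q) = 2 + I*√22 (x(q) = 2 + √(78 - 100) = 2 + √(-22) = 2 + I*√22)
s = 1727453871 (s = -3*(-23135 - 11146)*(21659 - 4862) = -(-102843)*16797 = -3*(-575817957) = 1727453871)
(s + x(-40))/(416 - 34562) = (1727453871 + (2 + I*√22))/(416 - 34562) = (1727453873 + I*√22)/(-34146) = (1727453873 + I*√22)*(-1/34146) = -1727453873/34146 - I*√22/34146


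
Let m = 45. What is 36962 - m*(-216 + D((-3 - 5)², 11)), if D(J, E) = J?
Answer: 43802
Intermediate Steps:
36962 - m*(-216 + D((-3 - 5)², 11)) = 36962 - 45*(-216 + (-3 - 5)²) = 36962 - 45*(-216 + (-8)²) = 36962 - 45*(-216 + 64) = 36962 - 45*(-152) = 36962 - 1*(-6840) = 36962 + 6840 = 43802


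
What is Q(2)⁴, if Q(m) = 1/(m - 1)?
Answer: 1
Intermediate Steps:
Q(m) = 1/(-1 + m)
Q(2)⁴ = (1/(-1 + 2))⁴ = (1/1)⁴ = 1⁴ = 1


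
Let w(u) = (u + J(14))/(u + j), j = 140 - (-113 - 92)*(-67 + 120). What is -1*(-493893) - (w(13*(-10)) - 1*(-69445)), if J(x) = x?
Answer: 159168004/375 ≈ 4.2445e+5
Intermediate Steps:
j = 11005 (j = 140 - (-205)*53 = 140 - 1*(-10865) = 140 + 10865 = 11005)
w(u) = (14 + u)/(11005 + u) (w(u) = (u + 14)/(u + 11005) = (14 + u)/(11005 + u))
-1*(-493893) - (w(13*(-10)) - 1*(-69445)) = -1*(-493893) - ((14 + 13*(-10))/(11005 + 13*(-10)) - 1*(-69445)) = 493893 - ((14 - 130)/(11005 - 130) + 69445) = 493893 - (-116/10875 + 69445) = 493893 - ((1/10875)*(-116) + 69445) = 493893 - (-4/375 + 69445) = 493893 - 1*26041871/375 = 493893 - 26041871/375 = 159168004/375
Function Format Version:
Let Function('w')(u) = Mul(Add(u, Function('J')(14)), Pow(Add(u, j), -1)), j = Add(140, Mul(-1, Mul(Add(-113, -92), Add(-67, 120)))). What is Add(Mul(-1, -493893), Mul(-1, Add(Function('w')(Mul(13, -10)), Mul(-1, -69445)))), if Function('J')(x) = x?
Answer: Rational(159168004, 375) ≈ 4.2445e+5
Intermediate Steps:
j = 11005 (j = Add(140, Mul(-1, Mul(-205, 53))) = Add(140, Mul(-1, -10865)) = Add(140, 10865) = 11005)
Function('w')(u) = Mul(Pow(Add(11005, u), -1), Add(14, u)) (Function('w')(u) = Mul(Add(u, 14), Pow(Add(u, 11005), -1)) = Mul(Add(14, u), Pow(Add(11005, u), -1)) = Mul(Pow(Add(11005, u), -1), Add(14, u)))
Add(Mul(-1, -493893), Mul(-1, Add(Function('w')(Mul(13, -10)), Mul(-1, -69445)))) = Add(Mul(-1, -493893), Mul(-1, Add(Mul(Pow(Add(11005, Mul(13, -10)), -1), Add(14, Mul(13, -10))), Mul(-1, -69445)))) = Add(493893, Mul(-1, Add(Mul(Pow(Add(11005, -130), -1), Add(14, -130)), 69445))) = Add(493893, Mul(-1, Add(Mul(Pow(10875, -1), -116), 69445))) = Add(493893, Mul(-1, Add(Mul(Rational(1, 10875), -116), 69445))) = Add(493893, Mul(-1, Add(Rational(-4, 375), 69445))) = Add(493893, Mul(-1, Rational(26041871, 375))) = Add(493893, Rational(-26041871, 375)) = Rational(159168004, 375)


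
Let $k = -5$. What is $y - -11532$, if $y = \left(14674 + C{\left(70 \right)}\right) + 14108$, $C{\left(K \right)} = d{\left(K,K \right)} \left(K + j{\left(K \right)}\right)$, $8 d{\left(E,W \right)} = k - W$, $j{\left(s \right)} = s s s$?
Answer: $- \frac{12703869}{4} \approx -3.176 \cdot 10^{6}$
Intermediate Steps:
$j{\left(s \right)} = s^{3}$ ($j{\left(s \right)} = s^{2} s = s^{3}$)
$d{\left(E,W \right)} = - \frac{5}{8} - \frac{W}{8}$ ($d{\left(E,W \right)} = \frac{-5 - W}{8} = - \frac{5}{8} - \frac{W}{8}$)
$C{\left(K \right)} = \left(- \frac{5}{8} - \frac{K}{8}\right) \left(K + K^{3}\right)$
$y = - \frac{12749997}{4}$ ($y = \left(14674 - \frac{35 \left(1 + 70^{2}\right) \left(5 + 70\right)}{4}\right) + 14108 = \left(14674 - \frac{35}{4} \left(1 + 4900\right) 75\right) + 14108 = \left(14674 - \frac{35}{4} \cdot 4901 \cdot 75\right) + 14108 = \left(14674 - \frac{12865125}{4}\right) + 14108 = - \frac{12806429}{4} + 14108 = - \frac{12749997}{4} \approx -3.1875 \cdot 10^{6}$)
$y - -11532 = - \frac{12749997}{4} - -11532 = - \frac{12749997}{4} + 11532 = - \frac{12703869}{4}$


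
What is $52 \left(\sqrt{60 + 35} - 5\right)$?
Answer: $-260 + 52 \sqrt{95} \approx 246.83$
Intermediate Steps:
$52 \left(\sqrt{60 + 35} - 5\right) = 52 \left(\sqrt{95} - 5\right) = 52 \left(-5 + \sqrt{95}\right) = -260 + 52 \sqrt{95}$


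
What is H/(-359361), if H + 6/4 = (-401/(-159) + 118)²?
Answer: -734365295/18170010882 ≈ -0.040416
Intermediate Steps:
H = 734365295/50562 (H = -3/2 + (-401/(-159) + 118)² = -3/2 + (-401*(-1/159) + 118)² = -3/2 + (401/159 + 118)² = -3/2 + (19163/159)² = -3/2 + 367220569/25281 = 734365295/50562 ≈ 14524.)
H/(-359361) = (734365295/50562)/(-359361) = (734365295/50562)*(-1/359361) = -734365295/18170010882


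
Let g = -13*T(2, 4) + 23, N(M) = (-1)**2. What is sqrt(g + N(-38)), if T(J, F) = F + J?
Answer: 3*I*sqrt(6) ≈ 7.3485*I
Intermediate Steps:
N(M) = 1
g = -55 (g = -13*(4 + 2) + 23 = -13*6 + 23 = -78 + 23 = -55)
sqrt(g + N(-38)) = sqrt(-55 + 1) = sqrt(-54) = 3*I*sqrt(6)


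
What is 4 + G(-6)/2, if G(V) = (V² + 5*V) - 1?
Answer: 13/2 ≈ 6.5000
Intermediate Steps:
G(V) = -1 + V² + 5*V
4 + G(-6)/2 = 4 + (-1 + (-6)² + 5*(-6))/2 = 4 + (-1 + 36 - 30)/2 = 4 + (½)*5 = 4 + 5/2 = 13/2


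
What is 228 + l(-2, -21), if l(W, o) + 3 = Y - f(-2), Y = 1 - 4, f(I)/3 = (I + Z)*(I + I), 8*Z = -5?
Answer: 381/2 ≈ 190.50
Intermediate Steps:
Z = -5/8 (Z = (⅛)*(-5) = -5/8 ≈ -0.62500)
f(I) = 6*I*(-5/8 + I) (f(I) = 3*((I - 5/8)*(I + I)) = 3*((-5/8 + I)*(2*I)) = 3*(2*I*(-5/8 + I)) = 6*I*(-5/8 + I))
Y = -3
l(W, o) = -75/2 (l(W, o) = -3 + (-3 - 3*(-2)*(-5 + 8*(-2))/4) = -3 + (-3 - 3*(-2)*(-5 - 16)/4) = -3 + (-3 - 3*(-2)*(-21)/4) = -3 + (-3 - 1*63/2) = -3 + (-3 - 63/2) = -3 - 69/2 = -75/2)
228 + l(-2, -21) = 228 - 75/2 = 381/2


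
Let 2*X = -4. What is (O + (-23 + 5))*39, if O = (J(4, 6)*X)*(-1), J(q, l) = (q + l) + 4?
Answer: 390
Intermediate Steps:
X = -2 (X = (½)*(-4) = -2)
J(q, l) = 4 + l + q (J(q, l) = (l + q) + 4 = 4 + l + q)
O = 28 (O = ((4 + 6 + 4)*(-2))*(-1) = (14*(-2))*(-1) = -28*(-1) = 28)
(O + (-23 + 5))*39 = (28 + (-23 + 5))*39 = (28 - 18)*39 = 10*39 = 390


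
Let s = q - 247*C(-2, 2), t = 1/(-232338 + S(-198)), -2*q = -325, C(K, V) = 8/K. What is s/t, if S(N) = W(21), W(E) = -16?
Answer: -267323277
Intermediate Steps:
q = 325/2 (q = -1/2*(-325) = 325/2 ≈ 162.50)
S(N) = -16
t = -1/232354 (t = 1/(-232338 - 16) = 1/(-232354) = -1/232354 ≈ -4.3038e-6)
s = 2301/2 (s = 325/2 - 1976/(-2) = 325/2 - 1976*(-1)/2 = 325/2 - 247*(-4) = 325/2 + 988 = 2301/2 ≈ 1150.5)
s/t = 2301/(2*(-1/232354)) = (2301/2)*(-232354) = -267323277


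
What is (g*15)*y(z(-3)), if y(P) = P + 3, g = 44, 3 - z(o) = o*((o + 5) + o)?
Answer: 1980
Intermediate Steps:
z(o) = 3 - o*(5 + 2*o) (z(o) = 3 - o*((o + 5) + o) = 3 - o*((5 + o) + o) = 3 - o*(5 + 2*o))
y(P) = 3 + P
(g*15)*y(z(-3)) = (44*15)*(3 + (3 - 5*(-3) - 2*(-3)²)) = 660*(3 + (3 + 15 - 2*9)) = 660*(3 + (3 + 15 - 18)) = 660*(3 + 0) = 660*3 = 1980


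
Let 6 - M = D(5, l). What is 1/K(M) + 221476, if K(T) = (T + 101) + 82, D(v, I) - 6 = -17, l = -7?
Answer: 44295201/200 ≈ 2.2148e+5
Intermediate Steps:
D(v, I) = -11 (D(v, I) = 6 - 17 = -11)
M = 17 (M = 6 - 1*(-11) = 6 + 11 = 17)
K(T) = 183 + T (K(T) = (101 + T) + 82 = 183 + T)
1/K(M) + 221476 = 1/(183 + 17) + 221476 = 1/200 + 221476 = 44295201/200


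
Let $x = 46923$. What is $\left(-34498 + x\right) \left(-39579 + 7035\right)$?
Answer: $-404359200$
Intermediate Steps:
$\left(-34498 + x\right) \left(-39579 + 7035\right) = \left(-34498 + 46923\right) \left(-39579 + 7035\right) = 12425 \left(-32544\right) = -404359200$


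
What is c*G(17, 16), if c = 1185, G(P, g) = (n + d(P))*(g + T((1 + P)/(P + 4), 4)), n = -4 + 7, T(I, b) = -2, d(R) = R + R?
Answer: 613830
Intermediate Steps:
d(R) = 2*R
n = 3
G(P, g) = (-2 + g)*(3 + 2*P) (G(P, g) = (3 + 2*P)*(g - 2) = (3 + 2*P)*(-2 + g) = (-2 + g)*(3 + 2*P))
c*G(17, 16) = 1185*(-6 - 4*17 + 3*16 + 2*17*16) = 1185*(-6 - 68 + 48 + 544) = 1185*518 = 613830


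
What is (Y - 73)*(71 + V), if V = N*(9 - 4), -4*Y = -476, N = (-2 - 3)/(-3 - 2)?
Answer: 3496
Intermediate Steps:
N = 1 (N = -5/(-5) = -5*(-⅕) = 1)
Y = 119 (Y = -¼*(-476) = 119)
V = 5 (V = 1*(9 - 4) = 1*5 = 5)
(Y - 73)*(71 + V) = (119 - 73)*(71 + 5) = 46*76 = 3496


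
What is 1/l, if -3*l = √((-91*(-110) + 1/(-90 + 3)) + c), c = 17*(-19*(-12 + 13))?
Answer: -3*√4582551/210692 ≈ -0.030481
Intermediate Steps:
c = -323 (c = 17*(-19*1) = 17*(-19) = -323)
l = -4*√4582551/261 (l = -√((-91*(-110) + 1/(-90 + 3)) - 323)/3 = -√((10010 + 1/(-87)) - 323)/3 = -√((10010 - 1/87) - 323)/3 = -√(870869/87 - 323)/3 = -4*√4582551/261 ≈ -32.807)
1/l = 1/(-4*√4582551/261) = -3*√4582551/210692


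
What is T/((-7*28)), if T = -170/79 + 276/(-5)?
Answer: 11327/38710 ≈ 0.29261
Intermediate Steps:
T = -22654/395 (T = -170*1/79 + 276*(-1/5) = -170/79 - 276/5 = -22654/395 ≈ -57.352)
T/((-7*28)) = -22654/(395*((-7*28))) = -22654/395/(-196) = -22654/395*(-1/196) = 11327/38710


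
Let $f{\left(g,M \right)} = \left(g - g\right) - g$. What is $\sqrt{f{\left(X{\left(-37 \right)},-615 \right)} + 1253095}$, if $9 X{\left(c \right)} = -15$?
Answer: $\frac{\sqrt{11277870}}{3} \approx 1119.4$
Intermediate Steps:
$X{\left(c \right)} = - \frac{5}{3}$ ($X{\left(c \right)} = \frac{1}{9} \left(-15\right) = - \frac{5}{3}$)
$f{\left(g,M \right)} = - g$ ($f{\left(g,M \right)} = 0 - g = - g$)
$\sqrt{f{\left(X{\left(-37 \right)},-615 \right)} + 1253095} = \sqrt{\left(-1\right) \left(- \frac{5}{3}\right) + 1253095} = \sqrt{\frac{5}{3} + 1253095} = \sqrt{\frac{3759290}{3}} = \frac{\sqrt{11277870}}{3}$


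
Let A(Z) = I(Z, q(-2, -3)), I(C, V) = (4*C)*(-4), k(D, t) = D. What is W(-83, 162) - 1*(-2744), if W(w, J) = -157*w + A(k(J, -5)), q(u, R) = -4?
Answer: 13183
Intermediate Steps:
I(C, V) = -16*C
A(Z) = -16*Z
W(w, J) = -157*w - 16*J
W(-83, 162) - 1*(-2744) = (-157*(-83) - 16*162) - 1*(-2744) = (13031 - 2592) + 2744 = 10439 + 2744 = 13183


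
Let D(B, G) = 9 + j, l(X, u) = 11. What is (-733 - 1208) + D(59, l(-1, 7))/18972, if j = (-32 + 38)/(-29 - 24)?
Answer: -650568695/335172 ≈ -1941.0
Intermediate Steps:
j = -6/53 (j = 6/(-53) = 6*(-1/53) = -6/53 ≈ -0.11321)
D(B, G) = 471/53 (D(B, G) = 9 - 6/53 = 471/53)
(-733 - 1208) + D(59, l(-1, 7))/18972 = (-733 - 1208) + (471/53)/18972 = -1941 + (471/53)*(1/18972) = -1941 + 157/335172 = -650568695/335172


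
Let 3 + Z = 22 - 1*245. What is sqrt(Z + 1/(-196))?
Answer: I*sqrt(44297)/14 ≈ 15.033*I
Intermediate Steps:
Z = -226 (Z = -3 + (22 - 1*245) = -3 + (22 - 245) = -3 - 223 = -226)
sqrt(Z + 1/(-196)) = sqrt(-226 + 1/(-196)) = sqrt(-226 - 1/196) = sqrt(-44297/196) = I*sqrt(44297)/14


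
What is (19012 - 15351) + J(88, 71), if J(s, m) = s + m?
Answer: 3820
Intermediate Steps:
J(s, m) = m + s
(19012 - 15351) + J(88, 71) = (19012 - 15351) + (71 + 88) = 3661 + 159 = 3820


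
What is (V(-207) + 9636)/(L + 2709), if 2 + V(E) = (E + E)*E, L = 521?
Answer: 47666/1615 ≈ 29.515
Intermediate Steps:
V(E) = -2 + 2*E² (V(E) = -2 + (E + E)*E = -2 + (2*E)*E = -2 + 2*E²)
(V(-207) + 9636)/(L + 2709) = ((-2 + 2*(-207)²) + 9636)/(521 + 2709) = ((-2 + 2*42849) + 9636)/3230 = ((-2 + 85698) + 9636)*(1/3230) = (85696 + 9636)*(1/3230) = 95332*(1/3230) = 47666/1615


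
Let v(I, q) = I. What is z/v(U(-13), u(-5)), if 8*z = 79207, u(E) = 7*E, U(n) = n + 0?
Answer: -79207/104 ≈ -761.61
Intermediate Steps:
U(n) = n
z = 79207/8 (z = (⅛)*79207 = 79207/8 ≈ 9900.9)
z/v(U(-13), u(-5)) = (79207/8)/(-13) = (79207/8)*(-1/13) = -79207/104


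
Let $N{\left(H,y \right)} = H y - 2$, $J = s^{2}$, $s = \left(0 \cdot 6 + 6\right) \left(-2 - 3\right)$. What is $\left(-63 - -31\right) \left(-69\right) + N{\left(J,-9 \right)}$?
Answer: $-5894$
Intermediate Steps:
$s = -30$ ($s = \left(0 + 6\right) \left(-5\right) = 6 \left(-5\right) = -30$)
$J = 900$ ($J = \left(-30\right)^{2} = 900$)
$N{\left(H,y \right)} = -2 + H y$
$\left(-63 - -31\right) \left(-69\right) + N{\left(J,-9 \right)} = \left(-63 - -31\right) \left(-69\right) + \left(-2 + 900 \left(-9\right)\right) = \left(-63 + 31\right) \left(-69\right) - 8102 = \left(-32\right) \left(-69\right) - 8102 = 2208 - 8102 = -5894$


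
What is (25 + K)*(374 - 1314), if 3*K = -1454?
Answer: 1296260/3 ≈ 4.3209e+5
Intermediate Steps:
K = -1454/3 (K = (1/3)*(-1454) = -1454/3 ≈ -484.67)
(25 + K)*(374 - 1314) = (25 - 1454/3)*(374 - 1314) = -1379/3*(-940) = 1296260/3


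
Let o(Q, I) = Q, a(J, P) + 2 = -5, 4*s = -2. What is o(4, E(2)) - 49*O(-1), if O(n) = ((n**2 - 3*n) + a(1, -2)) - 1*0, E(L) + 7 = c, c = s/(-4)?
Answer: 151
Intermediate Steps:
s = -1/2 (s = (1/4)*(-2) = -1/2 ≈ -0.50000)
a(J, P) = -7 (a(J, P) = -2 - 5 = -7)
c = 1/8 (c = -1/2/(-4) = -1/2*(-1/4) = 1/8 ≈ 0.12500)
E(L) = -55/8 (E(L) = -7 + 1/8 = -55/8)
O(n) = -7 + n**2 - 3*n (O(n) = ((n**2 - 3*n) - 7) - 1*0 = (-7 + n**2 - 3*n) + 0 = -7 + n**2 - 3*n)
o(4, E(2)) - 49*O(-1) = 4 - 49*(-7 + (-1)**2 - 3*(-1)) = 4 - 49*(-7 + 1 + 3) = 4 - 49*(-3) = 4 + 147 = 151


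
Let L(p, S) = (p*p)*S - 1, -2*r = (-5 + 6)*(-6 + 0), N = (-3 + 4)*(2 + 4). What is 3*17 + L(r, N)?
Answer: 104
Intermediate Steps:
N = 6 (N = 1*6 = 6)
r = 3 (r = -(-5 + 6)*(-6 + 0)/2 = -(-6)/2 = -½*(-6) = 3)
L(p, S) = -1 + S*p² (L(p, S) = p²*S - 1 = S*p² - 1 = -1 + S*p²)
3*17 + L(r, N) = 3*17 + (-1 + 6*3²) = 51 + (-1 + 6*9) = 51 + (-1 + 54) = 51 + 53 = 104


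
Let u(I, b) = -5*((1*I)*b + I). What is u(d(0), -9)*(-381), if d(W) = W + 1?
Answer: -15240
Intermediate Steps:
d(W) = 1 + W
u(I, b) = -5*I - 5*I*b (u(I, b) = -5*(I*b + I) = -5*(I + I*b) = -5*I - 5*I*b)
u(d(0), -9)*(-381) = -5*(1 + 0)*(1 - 9)*(-381) = -5*1*(-8)*(-381) = 40*(-381) = -15240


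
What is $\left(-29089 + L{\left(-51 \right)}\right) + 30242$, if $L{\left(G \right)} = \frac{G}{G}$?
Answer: $1154$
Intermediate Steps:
$L{\left(G \right)} = 1$
$\left(-29089 + L{\left(-51 \right)}\right) + 30242 = \left(-29089 + 1\right) + 30242 = -29088 + 30242 = 1154$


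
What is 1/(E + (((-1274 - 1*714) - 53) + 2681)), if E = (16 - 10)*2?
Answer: 1/652 ≈ 0.0015337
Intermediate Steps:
E = 12 (E = 6*2 = 12)
1/(E + (((-1274 - 1*714) - 53) + 2681)) = 1/(12 + (((-1274 - 1*714) - 53) + 2681)) = 1/(12 + (((-1274 - 714) - 53) + 2681)) = 1/(12 + ((-1988 - 53) + 2681)) = 1/(12 + (-2041 + 2681)) = 1/(12 + 640) = 1/652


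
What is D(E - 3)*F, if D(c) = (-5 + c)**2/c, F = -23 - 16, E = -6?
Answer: 2548/3 ≈ 849.33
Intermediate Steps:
F = -39
D(c) = (-5 + c)**2/c
D(E - 3)*F = ((-5 + (-6 - 3))**2/(-6 - 3))*(-39) = ((-5 - 9)**2/(-9))*(-39) = -1/9*(-14)**2*(-39) = -1/9*196*(-39) = -196/9*(-39) = 2548/3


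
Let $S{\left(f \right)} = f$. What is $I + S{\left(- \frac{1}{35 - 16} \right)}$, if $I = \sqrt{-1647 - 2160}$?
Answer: $- \frac{1}{19} + 9 i \sqrt{47} \approx -0.052632 + 61.701 i$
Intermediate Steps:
$I = 9 i \sqrt{47}$ ($I = \sqrt{-3807} = 9 i \sqrt{47} \approx 61.701 i$)
$I + S{\left(- \frac{1}{35 - 16} \right)} = 9 i \sqrt{47} - \frac{1}{35 - 16} = 9 i \sqrt{47} - \frac{1}{19} = - \frac{1}{19} + 9 i \sqrt{47}$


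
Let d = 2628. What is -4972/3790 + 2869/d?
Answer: -1096453/4980060 ≈ -0.22017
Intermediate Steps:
-4972/3790 + 2869/d = -4972/3790 + 2869/2628 = -4972*1/3790 + 2869*(1/2628) = -2486/1895 + 2869/2628 = -1096453/4980060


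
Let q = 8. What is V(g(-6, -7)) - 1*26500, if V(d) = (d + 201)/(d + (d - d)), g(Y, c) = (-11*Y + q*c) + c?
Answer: -26432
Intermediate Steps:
g(Y, c) = -11*Y + 9*c (g(Y, c) = (-11*Y + 8*c) + c = -11*Y + 9*c)
V(d) = (201 + d)/d (V(d) = (201 + d)/(d + 0) = (201 + d)/d)
V(g(-6, -7)) - 1*26500 = (201 + (-11*(-6) + 9*(-7)))/(-11*(-6) + 9*(-7)) - 1*26500 = (201 + (66 - 63))/(66 - 63) - 26500 = (201 + 3)/3 - 26500 = (1/3)*204 - 26500 = 68 - 26500 = -26432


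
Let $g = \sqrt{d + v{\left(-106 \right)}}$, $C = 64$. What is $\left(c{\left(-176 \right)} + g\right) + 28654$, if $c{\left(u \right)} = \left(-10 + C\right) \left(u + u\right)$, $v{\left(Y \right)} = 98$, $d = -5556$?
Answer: $9646 + i \sqrt{5458} \approx 9646.0 + 73.878 i$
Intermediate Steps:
$c{\left(u \right)} = 108 u$ ($c{\left(u \right)} = \left(-10 + 64\right) \left(u + u\right) = 54 \cdot 2 u = 108 u$)
$g = i \sqrt{5458}$ ($g = \sqrt{-5556 + 98} = \sqrt{-5458} = i \sqrt{5458} \approx 73.878 i$)
$\left(c{\left(-176 \right)} + g\right) + 28654 = \left(108 \left(-176\right) + i \sqrt{5458}\right) + 28654 = \left(-19008 + i \sqrt{5458}\right) + 28654 = 9646 + i \sqrt{5458}$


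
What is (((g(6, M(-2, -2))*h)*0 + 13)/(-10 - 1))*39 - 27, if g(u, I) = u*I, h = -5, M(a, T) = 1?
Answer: -804/11 ≈ -73.091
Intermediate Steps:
g(u, I) = I*u
(((g(6, M(-2, -2))*h)*0 + 13)/(-10 - 1))*39 - 27 = ((((1*6)*(-5))*0 + 13)/(-10 - 1))*39 - 27 = (((6*(-5))*0 + 13)/(-11))*39 - 27 = ((-30*0 + 13)*(-1/11))*39 - 27 = ((0 + 13)*(-1/11))*39 - 27 = (13*(-1/11))*39 - 27 = -13/11*39 - 27 = -507/11 - 27 = -804/11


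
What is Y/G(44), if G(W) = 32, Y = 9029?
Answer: 9029/32 ≈ 282.16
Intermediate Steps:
Y/G(44) = 9029/32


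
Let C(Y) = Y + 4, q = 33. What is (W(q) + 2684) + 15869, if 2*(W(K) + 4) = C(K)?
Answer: 37135/2 ≈ 18568.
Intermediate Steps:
C(Y) = 4 + Y
W(K) = -2 + K/2 (W(K) = -4 + (4 + K)/2 = -4 + (2 + K/2) = -2 + K/2)
(W(q) + 2684) + 15869 = ((-2 + (1/2)*33) + 2684) + 15869 = ((-2 + 33/2) + 2684) + 15869 = (29/2 + 2684) + 15869 = 5397/2 + 15869 = 37135/2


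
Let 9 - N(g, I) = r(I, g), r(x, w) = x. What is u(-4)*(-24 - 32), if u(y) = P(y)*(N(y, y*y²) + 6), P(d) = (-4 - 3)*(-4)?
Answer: -123872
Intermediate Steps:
N(g, I) = 9 - I
P(d) = 28 (P(d) = -7*(-4) = 28)
u(y) = 420 - 28*y³ (u(y) = 28*((9 - y*y²) + 6) = 28*((9 - y³) + 6) = 28*(15 - y³) = 420 - 28*y³)
u(-4)*(-24 - 32) = (420 - 28*(-4)³)*(-24 - 32) = (420 - 28*(-64))*(-56) = (420 + 1792)*(-56) = 2212*(-56) = -123872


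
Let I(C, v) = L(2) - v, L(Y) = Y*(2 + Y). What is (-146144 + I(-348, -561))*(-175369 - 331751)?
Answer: 73823994000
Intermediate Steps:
I(C, v) = 8 - v (I(C, v) = 2*(2 + 2) - v = 2*4 - v = 8 - v)
(-146144 + I(-348, -561))*(-175369 - 331751) = (-146144 + (8 - 1*(-561)))*(-175369 - 331751) = (-146144 + (8 + 561))*(-507120) = (-146144 + 569)*(-507120) = -145575*(-507120) = 73823994000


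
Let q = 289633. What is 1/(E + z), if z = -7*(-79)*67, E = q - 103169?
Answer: 1/223515 ≈ 4.4740e-6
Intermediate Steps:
E = 186464 (E = 289633 - 103169 = 186464)
z = 37051 (z = 553*67 = 37051)
1/(E + z) = 1/(186464 + 37051) = 1/223515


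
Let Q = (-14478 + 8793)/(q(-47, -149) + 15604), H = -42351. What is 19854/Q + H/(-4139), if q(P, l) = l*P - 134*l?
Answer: -1166075188701/7843405 ≈ -1.4867e+5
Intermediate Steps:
q(P, l) = -134*l + P*l (q(P, l) = P*l - 134*l = -134*l + P*l)
Q = -1895/14191 (Q = (-14478 + 8793)/(-149*(-134 - 47) + 15604) = -5685/(-149*(-181) + 15604) = -5685/(26969 + 15604) = -5685/42573 = -5685*1/42573 = -1895/14191 ≈ -0.13354)
19854/Q + H/(-4139) = 19854/(-1895/14191) - 42351/(-4139) = 19854*(-14191/1895) - 42351*(-1/4139) = -281748114/1895 + 42351/4139 = -1166075188701/7843405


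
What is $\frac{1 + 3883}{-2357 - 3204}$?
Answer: $- \frac{3884}{5561} \approx -0.69844$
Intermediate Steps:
$\frac{1 + 3883}{-2357 - 3204} = \frac{3884}{-5561} = 3884 \left(- \frac{1}{5561}\right) = - \frac{3884}{5561}$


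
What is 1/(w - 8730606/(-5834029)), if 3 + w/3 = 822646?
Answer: 5834029/14397978086547 ≈ 4.0520e-7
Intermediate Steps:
w = 2467929 (w = -9 + 3*822646 = -9 + 2467938 = 2467929)
1/(w - 8730606/(-5834029)) = 1/(2467929 - 8730606/(-5834029)) = 1/(2467929 - 8730606*(-1)/5834029) = 1/(2467929 - 1*(-8730606/5834029)) = 1/(2467929 + 8730606/5834029) = 1/(14397978086547/5834029) = 5834029/14397978086547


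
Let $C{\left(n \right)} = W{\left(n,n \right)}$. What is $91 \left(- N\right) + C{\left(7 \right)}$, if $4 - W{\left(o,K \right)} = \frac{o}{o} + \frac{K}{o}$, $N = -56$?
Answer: $5098$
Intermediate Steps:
$W{\left(o,K \right)} = 3 - \frac{K}{o}$ ($W{\left(o,K \right)} = 4 - \left(\frac{o}{o} + \frac{K}{o}\right) = 4 - \left(1 + \frac{K}{o}\right) = 3 - \frac{K}{o}$)
$C{\left(n \right)} = 2$ ($C{\left(n \right)} = 3 - \frac{n}{n} = 3 - 1 = 2$)
$91 \left(- N\right) + C{\left(7 \right)} = 91 \left(\left(-1\right) \left(-56\right)\right) + 2 = 91 \cdot 56 + 2 = 5096 + 2 = 5098$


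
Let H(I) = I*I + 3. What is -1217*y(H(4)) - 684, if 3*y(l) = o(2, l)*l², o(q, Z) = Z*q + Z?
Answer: -8348087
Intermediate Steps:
o(q, Z) = Z + Z*q
H(I) = 3 + I² (H(I) = I² + 3 = 3 + I²)
y(l) = l³ (y(l) = ((l*(1 + 2))*l²)/3 = ((l*3)*l²)/3 = ((3*l)*l²)/3 = (3*l³)/3 = l³)
-1217*y(H(4)) - 684 = -1217*(3 + 4²)³ - 684 = -1217*(3 + 16)³ - 684 = -1217*19³ - 684 = -1217*6859 - 684 = -8347403 - 684 = -8348087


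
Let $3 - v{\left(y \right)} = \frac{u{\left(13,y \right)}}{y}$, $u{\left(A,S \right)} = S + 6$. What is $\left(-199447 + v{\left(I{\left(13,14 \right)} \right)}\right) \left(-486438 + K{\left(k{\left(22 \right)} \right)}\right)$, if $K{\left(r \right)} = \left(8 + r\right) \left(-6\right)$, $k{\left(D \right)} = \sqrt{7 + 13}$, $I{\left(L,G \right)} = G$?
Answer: $97027408764 + \frac{16753416 \sqrt{5}}{7} \approx 9.7033 \cdot 10^{10}$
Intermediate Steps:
$u{\left(A,S \right)} = 6 + S$
$k{\left(D \right)} = 2 \sqrt{5}$ ($k{\left(D \right)} = \sqrt{20} = 2 \sqrt{5}$)
$K{\left(r \right)} = -48 - 6 r$
$v{\left(y \right)} = 3 - \frac{6 + y}{y}$
$\left(-199447 + v{\left(I{\left(13,14 \right)} \right)}\right) \left(-486438 + K{\left(k{\left(22 \right)} \right)}\right) = \left(-199447 + \left(2 - \frac{6}{14}\right)\right) \left(-486438 - \left(48 + 6 \cdot 2 \sqrt{5}\right)\right) = \left(-199447 + \left(2 - \frac{3}{7}\right)\right) \left(-486438 - \left(48 + 12 \sqrt{5}\right)\right) = \left(-199447 + \left(2 - \frac{3}{7}\right)\right) \left(-486486 - 12 \sqrt{5}\right) = \left(-199447 + \frac{11}{7}\right) \left(-486486 - 12 \sqrt{5}\right) = - \frac{1396118 \left(-486486 - 12 \sqrt{5}\right)}{7} = 97027408764 + \frac{16753416 \sqrt{5}}{7}$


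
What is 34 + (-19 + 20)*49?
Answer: 83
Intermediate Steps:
34 + (-19 + 20)*49 = 34 + 1*49 = 34 + 49 = 83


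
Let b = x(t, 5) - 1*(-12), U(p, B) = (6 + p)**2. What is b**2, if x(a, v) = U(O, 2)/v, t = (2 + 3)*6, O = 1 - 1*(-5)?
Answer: 41616/25 ≈ 1664.6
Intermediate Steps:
O = 6 (O = 1 + 5 = 6)
t = 30 (t = 5*6 = 30)
x(a, v) = 144/v (x(a, v) = (6 + 6)**2/v = 12**2/v = 144/v)
b = 204/5 (b = 144/5 - 1*(-12) = 144*(1/5) + 12 = 144/5 + 12 = 204/5 ≈ 40.800)
b**2 = (204/5)**2 = 41616/25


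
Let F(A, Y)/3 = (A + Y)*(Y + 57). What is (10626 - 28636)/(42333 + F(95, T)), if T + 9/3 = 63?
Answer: -9005/48369 ≈ -0.18617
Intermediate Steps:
T = 60 (T = -3 + 63 = 60)
F(A, Y) = 3*(57 + Y)*(A + Y) (F(A, Y) = 3*((A + Y)*(Y + 57)) = 3*((A + Y)*(57 + Y)) = 3*((57 + Y)*(A + Y)) = 3*(57 + Y)*(A + Y))
(10626 - 28636)/(42333 + F(95, T)) = (10626 - 28636)/(42333 + (3*60² + 171*95 + 171*60 + 3*95*60)) = -18010/(42333 + (3*3600 + 16245 + 10260 + 17100)) = -18010/(42333 + (10800 + 16245 + 10260 + 17100)) = -18010/(42333 + 54405) = -18010/96738 = -18010*1/96738 = -9005/48369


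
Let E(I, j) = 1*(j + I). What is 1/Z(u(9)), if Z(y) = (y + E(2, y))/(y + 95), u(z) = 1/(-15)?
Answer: 356/7 ≈ 50.857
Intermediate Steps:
u(z) = -1/15
E(I, j) = I + j (E(I, j) = 1*(I + j) = I + j)
Z(y) = (2 + 2*y)/(95 + y) (Z(y) = (y + (2 + y))/(y + 95) = (2 + 2*y)/(95 + y))
1/Z(u(9)) = 1/(2*(1 - 1/15)/(95 - 1/15)) = 1/(2*(14/15)/(1424/15)) = 1/(2*(15/1424)*(14/15)) = 1/(7/356) = 356/7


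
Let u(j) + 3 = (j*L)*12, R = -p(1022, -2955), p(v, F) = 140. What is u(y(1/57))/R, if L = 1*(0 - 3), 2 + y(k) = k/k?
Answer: -33/140 ≈ -0.23571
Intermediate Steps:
y(k) = -1 (y(k) = -2 + k/k = -2 + 1 = -1)
R = -140 (R = -1*140 = -140)
L = -3 (L = 1*(-3) = -3)
u(j) = -3 - 36*j (u(j) = -3 + (j*(-3))*12 = -3 - 3*j*12 = -3 - 36*j)
u(y(1/57))/R = (-3 - 36*(-1))/(-140) = (-3 + 36)*(-1/140) = 33*(-1/140) = -33/140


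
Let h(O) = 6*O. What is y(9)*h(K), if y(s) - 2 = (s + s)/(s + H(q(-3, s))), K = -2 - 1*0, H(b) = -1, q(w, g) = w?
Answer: -51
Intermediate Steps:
K = -2 (K = -2 + 0 = -2)
y(s) = 2 + 2*s/(-1 + s) (y(s) = 2 + (s + s)/(s - 1) = 2 + (2*s)/(-1 + s) = 2 + 2*s/(-1 + s))
y(9)*h(K) = (2*(-1 + 2*9)/(-1 + 9))*(6*(-2)) = (2*(-1 + 18)/8)*(-12) = (2*(⅛)*17)*(-12) = (17/4)*(-12) = -51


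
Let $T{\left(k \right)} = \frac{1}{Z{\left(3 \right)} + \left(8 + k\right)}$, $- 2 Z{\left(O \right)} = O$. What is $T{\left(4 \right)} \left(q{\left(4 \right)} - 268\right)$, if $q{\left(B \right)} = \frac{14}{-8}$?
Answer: $- \frac{1079}{42} \approx -25.69$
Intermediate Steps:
$Z{\left(O \right)} = - \frac{O}{2}$
$T{\left(k \right)} = \frac{1}{\frac{13}{2} + k}$ ($T{\left(k \right)} = \frac{1}{\left(- \frac{1}{2}\right) 3 + \left(8 + k\right)} = \frac{1}{- \frac{3}{2} + \left(8 + k\right)} = \frac{1}{\frac{13}{2} + k}$)
$q{\left(B \right)} = - \frac{7}{4}$ ($q{\left(B \right)} = 14 \left(- \frac{1}{8}\right) = - \frac{7}{4}$)
$T{\left(4 \right)} \left(q{\left(4 \right)} - 268\right) = \frac{2}{13 + 2 \cdot 4} \left(- \frac{7}{4} - 268\right) = \frac{2}{13 + 8} \left(- \frac{1079}{4}\right) = \frac{2}{21} \left(- \frac{1079}{4}\right) = - \frac{1079}{42}$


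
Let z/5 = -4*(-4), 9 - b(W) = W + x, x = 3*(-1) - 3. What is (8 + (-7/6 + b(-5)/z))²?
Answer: 7225/144 ≈ 50.174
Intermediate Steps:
x = -6 (x = -3 - 3 = -6)
b(W) = 15 - W (b(W) = 9 - (W - 6) = 9 - (-6 + W) = 9 + (6 - W) = 15 - W)
z = 80 (z = 5*(-4*(-4)) = 5*16 = 80)
(8 + (-7/6 + b(-5)/z))² = (8 + (-7/6 + (15 - 1*(-5))/80))² = (8 + (-7*⅙ + (15 + 5)*(1/80)))² = (8 + (-7/6 + 20*(1/80)))² = (8 + (-7/6 + ¼))² = (8 - 11/12)² = (85/12)² = 7225/144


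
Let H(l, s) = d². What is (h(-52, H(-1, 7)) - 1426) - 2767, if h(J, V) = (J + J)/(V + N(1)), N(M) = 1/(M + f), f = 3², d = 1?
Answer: -47163/11 ≈ -4287.5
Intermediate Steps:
H(l, s) = 1 (H(l, s) = 1² = 1)
f = 9
N(M) = 1/(9 + M) (N(M) = 1/(M + 9) = 1/(9 + M))
h(J, V) = 2*J/(⅒ + V) (h(J, V) = (J + J)/(V + 1/(9 + 1)) = (2*J)/(V + 1/10) = (2*J)/(V + ⅒) = (2*J)/(⅒ + V) = 2*J/(⅒ + V))
(h(-52, H(-1, 7)) - 1426) - 2767 = (20*(-52)/(1 + 10*1) - 1426) - 2767 = (20*(-52)/(1 + 10) - 1426) - 2767 = (20*(-52)/11 - 1426) - 2767 = (20*(-52)*(1/11) - 1426) - 2767 = (-1040/11 - 1426) - 2767 = -16726/11 - 2767 = -47163/11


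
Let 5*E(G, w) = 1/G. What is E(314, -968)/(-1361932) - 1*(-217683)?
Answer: 465457026382919/2138233240 ≈ 2.1768e+5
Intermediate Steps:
E(G, w) = 1/(5*G)
E(314, -968)/(-1361932) - 1*(-217683) = ((⅕)/314)/(-1361932) - 1*(-217683) = ((⅕)*(1/314))*(-1/1361932) + 217683 = (1/1570)*(-1/1361932) + 217683 = -1/2138233240 + 217683 = 465457026382919/2138233240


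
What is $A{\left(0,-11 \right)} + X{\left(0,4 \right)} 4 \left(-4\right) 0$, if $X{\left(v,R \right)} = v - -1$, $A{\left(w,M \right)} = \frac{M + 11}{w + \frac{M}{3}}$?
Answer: $0$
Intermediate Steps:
$A{\left(w,M \right)} = \frac{11 + M}{w + \frac{M}{3}}$ ($A{\left(w,M \right)} = \frac{11 + M}{w + M \frac{1}{3}} = \frac{11 + M}{w + \frac{M}{3}}$)
$X{\left(v,R \right)} = 1 + v$ ($X{\left(v,R \right)} = v + 1 = 1 + v$)
$A{\left(0,-11 \right)} + X{\left(0,4 \right)} 4 \left(-4\right) 0 = \frac{3 \left(11 - 11\right)}{-11 + 3 \cdot 0} + \left(1 + 0\right) 4 \left(-4\right) 0 = 3 \frac{1}{-11 + 0} \cdot 0 + 1 \left(\left(-16\right) 0\right) = 3 \frac{1}{-11} \cdot 0 + 1 \cdot 0 = 3 \left(- \frac{1}{11}\right) 0 + 0 = 0 + 0 = 0$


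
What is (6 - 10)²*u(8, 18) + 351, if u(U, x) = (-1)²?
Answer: 367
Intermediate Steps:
u(U, x) = 1
(6 - 10)²*u(8, 18) + 351 = (6 - 10)²*1 + 351 = (-4)²*1 + 351 = 16*1 + 351 = 16 + 351 = 367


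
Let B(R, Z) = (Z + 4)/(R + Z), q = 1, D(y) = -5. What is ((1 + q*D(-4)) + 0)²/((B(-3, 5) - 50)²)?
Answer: 64/8281 ≈ 0.0077285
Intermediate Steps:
B(R, Z) = (4 + Z)/(R + Z)
((1 + q*D(-4)) + 0)²/((B(-3, 5) - 50)²) = ((1 + 1*(-5)) + 0)²/(((4 + 5)/(-3 + 5) - 50)²) = ((1 - 5) + 0)²/((9/2 - 50)²) = (-4 + 0)²/(((½)*9 - 50)²) = (-4)²/((9/2 - 50)²) = 16/((-91/2)²) = 16/(8281/4) = 16*(4/8281) = 64/8281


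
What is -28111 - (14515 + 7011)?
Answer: -49637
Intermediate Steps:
-28111 - (14515 + 7011) = -28111 - 1*21526 = -28111 - 21526 = -49637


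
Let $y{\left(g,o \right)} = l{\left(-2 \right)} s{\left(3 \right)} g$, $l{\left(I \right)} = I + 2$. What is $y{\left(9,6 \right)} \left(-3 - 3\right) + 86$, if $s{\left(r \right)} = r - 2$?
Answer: $86$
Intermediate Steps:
$s{\left(r \right)} = -2 + r$
$l{\left(I \right)} = 2 + I$
$y{\left(g,o \right)} = 0$ ($y{\left(g,o \right)} = \left(2 - 2\right) \left(-2 + 3\right) g = 0 \cdot 1 g = 0 g = 0$)
$y{\left(9,6 \right)} \left(-3 - 3\right) + 86 = 0 \left(-3 - 3\right) + 86 = 0 \left(-6\right) + 86 = 0 + 86 = 86$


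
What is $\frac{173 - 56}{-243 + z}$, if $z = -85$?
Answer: $- \frac{117}{328} \approx -0.35671$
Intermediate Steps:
$\frac{173 - 56}{-243 + z} = \frac{173 - 56}{-243 - 85} = \frac{117}{-328} = 117 \left(- \frac{1}{328}\right) = - \frac{117}{328}$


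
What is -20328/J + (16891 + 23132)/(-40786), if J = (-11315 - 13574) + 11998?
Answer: 104387105/175257442 ≈ 0.59562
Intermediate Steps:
J = -12891 (J = -24889 + 11998 = -12891)
-20328/J + (16891 + 23132)/(-40786) = -20328/(-12891) + (16891 + 23132)/(-40786) = -20328*(-1/12891) + 40023*(-1/40786) = 6776/4297 - 40023/40786 = 104387105/175257442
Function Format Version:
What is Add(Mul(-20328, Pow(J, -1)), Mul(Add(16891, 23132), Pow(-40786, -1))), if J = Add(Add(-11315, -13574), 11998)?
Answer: Rational(104387105, 175257442) ≈ 0.59562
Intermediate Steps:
J = -12891 (J = Add(-24889, 11998) = -12891)
Add(Mul(-20328, Pow(J, -1)), Mul(Add(16891, 23132), Pow(-40786, -1))) = Add(Mul(-20328, Pow(-12891, -1)), Mul(Add(16891, 23132), Pow(-40786, -1))) = Add(Mul(-20328, Rational(-1, 12891)), Mul(40023, Rational(-1, 40786))) = Add(Rational(6776, 4297), Rational(-40023, 40786)) = Rational(104387105, 175257442)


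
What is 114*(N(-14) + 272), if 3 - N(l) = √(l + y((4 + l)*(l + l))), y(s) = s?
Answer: 31350 - 114*√266 ≈ 29491.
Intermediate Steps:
N(l) = 3 - √(l + 2*l*(4 + l)) (N(l) = 3 - √(l + (4 + l)*(l + l)) = 3 - √(l + (4 + l)*(2*l)) = 3 - √(l + 2*l*(4 + l)))
114*(N(-14) + 272) = 114*((3 - √(-14*(9 + 2*(-14)))) + 272) = 114*((3 - √(-14*(9 - 28))) + 272) = 114*((3 - √(-14*(-19))) + 272) = 114*((3 - √266) + 272) = 114*(275 - √266) = 31350 - 114*√266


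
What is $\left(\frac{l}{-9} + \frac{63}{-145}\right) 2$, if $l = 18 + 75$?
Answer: $- \frac{9368}{435} \approx -21.536$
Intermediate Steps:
$l = 93$
$\left(\frac{l}{-9} + \frac{63}{-145}\right) 2 = \left(\frac{93}{-9} + \frac{63}{-145}\right) 2 = \left(93 \left(- \frac{1}{9}\right) + 63 \left(- \frac{1}{145}\right)\right) 2 = \left(- \frac{31}{3} - \frac{63}{145}\right) 2 = \left(- \frac{4684}{435}\right) 2 = - \frac{9368}{435}$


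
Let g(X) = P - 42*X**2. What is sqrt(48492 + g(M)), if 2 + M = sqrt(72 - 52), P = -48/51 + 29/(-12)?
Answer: sqrt(493988601 + 3495744*sqrt(5))/102 ≈ 219.62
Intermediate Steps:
P = -685/204 (P = -48*1/51 + 29*(-1/12) = -16/17 - 29/12 = -685/204 ≈ -3.3578)
M = -2 + 2*sqrt(5) (M = -2 + sqrt(72 - 52) = -2 + sqrt(20) = -2 + 2*sqrt(5) ≈ 2.4721)
g(X) = -685/204 - 42*X**2
sqrt(48492 + g(M)) = sqrt(48492 + (-685/204 - 42*(-2 + 2*sqrt(5))**2)) = sqrt(9891683/204 - 42*(-2 + 2*sqrt(5))**2)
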